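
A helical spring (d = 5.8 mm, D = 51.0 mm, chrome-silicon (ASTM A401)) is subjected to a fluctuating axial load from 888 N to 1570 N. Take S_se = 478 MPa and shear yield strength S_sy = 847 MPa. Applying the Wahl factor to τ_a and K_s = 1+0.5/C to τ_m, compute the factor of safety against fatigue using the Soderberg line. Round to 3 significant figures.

C = D/d = 51.0/5.8 = 8.7931; K_W = (4C−1)/(4C−4)+0.615/C = 1.1662; K_s = 1+0.5/C = 1.0569
F_a = (F_max−F_min)/2 = 341 N; F_m = (F_max+F_min)/2 = 1229 N
τ_a = K_W·8F_aD/(πd³) = 1.1662 × 226.98 = 264.7 MPa
τ_m = K_s·8F_mD/(πd³) = 1.0569 × 818.05 = 864.56 MPa
Soderberg: 1/n_f = τ_a/S_se + τ_m/S_sy = 264.7/478 + 864.56/847 = 0.55376 + 1.02074 = 1.5745
n_f = 1/1.5745 = 0.6351

0.635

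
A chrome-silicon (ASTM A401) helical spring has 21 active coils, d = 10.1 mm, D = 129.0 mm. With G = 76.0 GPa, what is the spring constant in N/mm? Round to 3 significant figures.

k = Gd⁴/(8D³N_a) = (76.0×10³ × 10.1⁴) / (8 × 129.0³ × 21)
  = 7.90859e+08 / 3.60644e+08 = 2.1929 N/mm

2.19 N/mm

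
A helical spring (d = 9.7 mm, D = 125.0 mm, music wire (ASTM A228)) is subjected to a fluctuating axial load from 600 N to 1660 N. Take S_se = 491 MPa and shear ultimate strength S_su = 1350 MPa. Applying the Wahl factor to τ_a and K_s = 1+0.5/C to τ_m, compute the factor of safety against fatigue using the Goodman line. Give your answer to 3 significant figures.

C = D/d = 125.0/9.7 = 12.8866; K_W = (4C−1)/(4C−4)+0.615/C = 1.1108; K_s = 1+0.5/C = 1.0388
F_a = (F_max−F_min)/2 = 530 N; F_m = (F_max+F_min)/2 = 1130 N
τ_a = K_W·8F_aD/(πd³) = 1.1108 × 184.85 = 205.33 MPa
τ_m = K_s·8F_mD/(πd³) = 1.0388 × 394.11 = 409.4 MPa
Goodman: 1/n_f = τ_a/S_se + τ_m/S_su = 205.33/491 + 409.4/1350 = 0.41819 + 0.30326 = 0.72145
n_f = 1/0.72145 = 1.386

1.39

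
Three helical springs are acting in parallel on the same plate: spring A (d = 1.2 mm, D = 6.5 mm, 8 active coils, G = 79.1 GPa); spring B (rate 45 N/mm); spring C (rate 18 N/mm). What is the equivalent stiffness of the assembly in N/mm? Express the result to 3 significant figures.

72.3 N/mm

k_A = Gd⁴/(8D³N_a) = (79.1×10³)(1.2⁴)/(8·6.5³·8) = 9.3321 N/mm
Parallel: k_eq = 9.3321 + 45 + 18 = 72.332 N/mm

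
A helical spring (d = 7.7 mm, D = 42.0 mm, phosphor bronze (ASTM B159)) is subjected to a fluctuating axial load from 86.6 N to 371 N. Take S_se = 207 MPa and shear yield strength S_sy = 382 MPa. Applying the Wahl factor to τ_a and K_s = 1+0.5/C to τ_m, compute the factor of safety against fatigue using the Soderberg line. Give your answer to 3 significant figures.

2.78

C = D/d = 42.0/7.7 = 5.4545; K_W = (4C−1)/(4C−4)+0.615/C = 1.2811; K_s = 1+0.5/C = 1.0917
F_a = (F_max−F_min)/2 = 142.2 N; F_m = (F_max+F_min)/2 = 228.8 N
τ_a = K_W·8F_aD/(πd³) = 1.2811 × 33.313 = 42.678 MPa
τ_m = K_s·8F_mD/(πd³) = 1.0917 × 53.601 = 58.514 MPa
Soderberg: 1/n_f = τ_a/S_se + τ_m/S_sy = 42.678/207 + 58.514/382 = 0.20617 + 0.15318 = 0.35935
n_f = 1/0.35935 = 2.783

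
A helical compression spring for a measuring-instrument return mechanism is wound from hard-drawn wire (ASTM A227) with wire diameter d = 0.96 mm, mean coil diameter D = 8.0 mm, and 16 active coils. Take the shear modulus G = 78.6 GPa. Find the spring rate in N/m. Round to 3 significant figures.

k = Gd⁴/(8D³N_a) = (78.6×10³ × 0.96⁴) / (8 × 8.0³ × 16)
  = 66758.6 / 65536 = 1.0187 N/mm = 1018.7 N/m

1020 N/m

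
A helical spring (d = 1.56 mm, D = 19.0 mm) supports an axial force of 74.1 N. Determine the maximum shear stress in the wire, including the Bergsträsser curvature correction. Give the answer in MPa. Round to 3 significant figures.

1050 MPa

Spring index C = D/d = 19.0/1.56 = 12.1795
K_B = (4C+2)/(4C−3) = 50.718/45.718 = 1.1094
τ₀ = 8FD/(πd³) = 8·74.1·19.0/(π·1.56³) = 11263.2/11.927 = 944.36 MPa
τ_max = K·τ₀ = 1.1094 × 944.36 = 1047.6 MPa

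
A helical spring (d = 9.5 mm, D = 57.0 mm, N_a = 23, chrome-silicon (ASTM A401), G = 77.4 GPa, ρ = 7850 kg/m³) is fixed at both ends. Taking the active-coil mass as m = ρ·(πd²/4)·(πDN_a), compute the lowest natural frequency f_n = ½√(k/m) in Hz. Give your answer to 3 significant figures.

k = Gd⁴/(8D³N_a) = (77.4×10³)(9.5⁴)/(8·57.0³·23) = 18.501 N/mm = 18501 N/m
Wire length L = πDN_a = π·57.0·23 = 4118.6 mm
m = ρ·(πd²/4)·L = 7850 × 70.882×10⁻⁶ m² × 4.1186 m = 2.2917 kg
f_n = ½√(k/m) = 0.5·√(18501/2.2917) = 0.5·√(8073) = 44.925 Hz

44.9 Hz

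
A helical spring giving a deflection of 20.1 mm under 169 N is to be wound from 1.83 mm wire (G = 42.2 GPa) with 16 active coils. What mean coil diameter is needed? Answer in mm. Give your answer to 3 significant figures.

Required rate k = F/δ = 169/20.1 = 8.408 N/mm
D = (Gd⁴/(8N_a·k))^(1/3) = (42.2×10³·1.83⁴/(8·16·8.408))^(1/3)
  = (439.76)^(1/3) = 7.6045 mm

7.60 mm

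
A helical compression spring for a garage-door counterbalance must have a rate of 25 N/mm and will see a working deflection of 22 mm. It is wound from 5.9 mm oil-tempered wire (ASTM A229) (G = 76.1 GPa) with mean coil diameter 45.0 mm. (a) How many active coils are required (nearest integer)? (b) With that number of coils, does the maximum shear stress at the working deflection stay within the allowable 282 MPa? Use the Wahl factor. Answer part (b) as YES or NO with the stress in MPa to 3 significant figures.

(a) 5 coils; (b) NO, τ_max = 371 MPa

N_a = Gd⁴/(8D³k) = (76.1×10³)(5.9⁴)/(8·45.0³·25) = 5.06 → N_a = 5
Actual rate k = Gd⁴/(8D³·5) = 25.299 N/mm
Working load F = kδ = 25.299·22 = 556.57 N
C = 45.0/5.9 = 7.6271; K_W = (4C−1)/(4C−4)+0.615/C = 1.1938
τ_max = K_W·8FD/(πd³) = 1.1938·310.54 = 370.72 MPa
τ_max > 282 MPa → exceeds allowable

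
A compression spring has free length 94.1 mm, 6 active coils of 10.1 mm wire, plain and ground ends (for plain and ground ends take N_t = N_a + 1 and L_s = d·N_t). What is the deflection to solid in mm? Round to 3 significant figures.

N_t = 7; L_s = 10.1·7 = 70.7 mm
δ_solid = L₀ − L_s = 94.1 − 70.7 = 23.4 mm

23.4 mm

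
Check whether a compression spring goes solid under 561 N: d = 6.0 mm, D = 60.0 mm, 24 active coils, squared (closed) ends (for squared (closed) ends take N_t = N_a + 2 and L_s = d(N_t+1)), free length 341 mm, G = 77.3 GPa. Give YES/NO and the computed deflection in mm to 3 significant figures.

YES, δ = 232 mm

k = Gd⁴/(8D³N_a) = (77.3×10³)(6.0⁴)/(8·60.0³·24) = 2.4156 N/mm
N_t = 26; L_s = 6.0·27 = 162 mm; δ_solid = L₀ − L_s = 341 − 162 = 179 mm
δ = F/k = 561/2.4156 = 232.24 mm
δ ≥ δ_solid → spring goes solid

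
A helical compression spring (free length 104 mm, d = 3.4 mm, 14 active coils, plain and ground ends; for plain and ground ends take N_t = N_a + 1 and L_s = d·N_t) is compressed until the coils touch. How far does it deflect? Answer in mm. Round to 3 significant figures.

53.0 mm

N_t = 15; L_s = 3.4·15 = 51 mm
δ_solid = L₀ − L_s = 104 − 51 = 53 mm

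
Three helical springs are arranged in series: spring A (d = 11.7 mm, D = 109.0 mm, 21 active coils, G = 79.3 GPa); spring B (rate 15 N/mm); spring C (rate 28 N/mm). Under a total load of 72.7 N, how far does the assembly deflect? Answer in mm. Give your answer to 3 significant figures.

18.1 mm

k_A = Gd⁴/(8D³N_a) = (79.3×10³)(11.7⁴)/(8·109.0³·21) = 6.8301 N/mm
Series: 1/k_eq = 1/6.8301 + 1/15 + 1/28 = 0.24879; k_eq = 4.0194 N/mm
δ = F/k_eq = 72.7/4.0194 = 18.087 mm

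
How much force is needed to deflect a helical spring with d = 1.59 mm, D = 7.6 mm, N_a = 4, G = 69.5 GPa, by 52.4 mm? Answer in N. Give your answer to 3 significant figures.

1660 N

k = Gd⁴/(8D³N_a) = (69.5×10³)(1.59⁴)/(8·7.6³·4) = 31.622 N/mm
F = k·δ = 31.622 × 52.4 = 1657 N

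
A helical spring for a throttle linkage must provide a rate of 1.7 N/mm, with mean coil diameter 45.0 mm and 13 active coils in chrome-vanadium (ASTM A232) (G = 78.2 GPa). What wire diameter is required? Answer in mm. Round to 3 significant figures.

3.79 mm

d = (8D³N_a·k / G)^(1/4) = (8·45.0³·13·1.7 / (78.2×10³))^0.25
  = (206.02)^0.25 = 3.7886 mm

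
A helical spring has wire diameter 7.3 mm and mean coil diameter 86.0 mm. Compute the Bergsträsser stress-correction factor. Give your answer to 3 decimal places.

1.113

C = D/d = 86.0/7.3 = 11.7808
K_B = (4C+2)/(4C−3) = 49.123/44.123 = 1.1133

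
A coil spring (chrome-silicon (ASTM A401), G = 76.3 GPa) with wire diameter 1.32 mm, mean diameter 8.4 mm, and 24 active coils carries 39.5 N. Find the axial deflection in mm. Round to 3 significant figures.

19.4 mm

k = Gd⁴/(8D³N_a) = (76.3×10³)(1.32⁴)/(8·8.4³·24) = 2.0355 N/mm
δ = F/k = 39.5 / 2.0355 = 19.405 mm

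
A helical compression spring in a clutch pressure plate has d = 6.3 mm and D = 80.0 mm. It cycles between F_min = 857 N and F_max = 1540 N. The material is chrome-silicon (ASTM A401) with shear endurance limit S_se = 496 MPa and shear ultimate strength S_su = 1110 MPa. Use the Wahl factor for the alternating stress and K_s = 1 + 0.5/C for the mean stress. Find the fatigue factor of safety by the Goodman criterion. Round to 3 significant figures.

C = D/d = 80.0/6.3 = 12.6984; K_W = (4C−1)/(4C−4)+0.615/C = 1.1125; K_s = 1+0.5/C = 1.0394
F_a = (F_max−F_min)/2 = 341.5 N; F_m = (F_max+F_min)/2 = 1198.5 N
τ_a = K_W·8F_aD/(πd³) = 1.1125 × 278.23 = 309.54 MPa
τ_m = K_s·8F_mD/(πd³) = 1.0394 × 976.44 = 1014.9 MPa
Goodman: 1/n_f = τ_a/S_se + τ_m/S_su = 309.54/496 + 1014.9/1110 = 0.62407 + 0.91431 = 1.5384
n_f = 1/1.5384 = 0.65

0.650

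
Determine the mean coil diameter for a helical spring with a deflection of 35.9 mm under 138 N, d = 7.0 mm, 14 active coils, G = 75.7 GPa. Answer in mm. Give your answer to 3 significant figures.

75.0 mm

Required rate k = F/δ = 138/35.9 = 3.844 N/mm
D = (Gd⁴/(8N_a·k))^(1/3) = (75.7×10³·7.0⁴/(8·14·3.844))^(1/3)
  = (422168)^(1/3) = 75.0174 mm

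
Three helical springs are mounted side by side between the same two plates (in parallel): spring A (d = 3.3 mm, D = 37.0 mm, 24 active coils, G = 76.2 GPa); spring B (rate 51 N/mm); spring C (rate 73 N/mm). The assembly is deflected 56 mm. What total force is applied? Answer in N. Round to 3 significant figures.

k_A = Gd⁴/(8D³N_a) = (76.2×10³)(3.3⁴)/(8·37.0³·24) = 0.92919 N/mm
Parallel: k_eq = 0.92919 + 51 + 73 = 124.93 N/mm
F = k_eq·δ = 124.93·56 = 6996 N

7000 N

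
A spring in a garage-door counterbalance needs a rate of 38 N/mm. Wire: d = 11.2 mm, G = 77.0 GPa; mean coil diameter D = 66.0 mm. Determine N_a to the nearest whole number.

14

N_a = Gd⁴/(8D³k) = (77.0×10³ × 11.2⁴)/(8 × 66.0³ × 38)
    = 1.21161e+09 / 8.73988e+07 = 13.86 → 14 coils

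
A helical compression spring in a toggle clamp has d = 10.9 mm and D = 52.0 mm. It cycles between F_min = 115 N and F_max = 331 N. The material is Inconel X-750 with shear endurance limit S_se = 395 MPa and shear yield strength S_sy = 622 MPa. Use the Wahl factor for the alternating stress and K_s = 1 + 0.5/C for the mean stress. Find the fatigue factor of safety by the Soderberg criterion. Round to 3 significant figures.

12.9

C = D/d = 52.0/10.9 = 4.7706; K_W = (4C−1)/(4C−4)+0.615/C = 1.3278; K_s = 1+0.5/C = 1.1048
F_a = (F_max−F_min)/2 = 108 N; F_m = (F_max+F_min)/2 = 223 N
τ_a = K_W·8F_aD/(πd³) = 1.3278 × 11.043 = 14.663 MPa
τ_m = K_s·8F_mD/(πd³) = 1.1048 × 22.802 = 25.192 MPa
Soderberg: 1/n_f = τ_a/S_se + τ_m/S_sy = 14.663/395 + 25.192/622 = 0.03712 + 0.04050 = 0.077623
n_f = 1/0.077623 = 12.88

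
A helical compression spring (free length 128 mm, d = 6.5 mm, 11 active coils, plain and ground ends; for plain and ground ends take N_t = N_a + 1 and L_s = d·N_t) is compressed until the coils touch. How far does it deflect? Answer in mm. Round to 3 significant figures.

50.0 mm

N_t = 12; L_s = 6.5·12 = 78 mm
δ_solid = L₀ − L_s = 128 − 78 = 50 mm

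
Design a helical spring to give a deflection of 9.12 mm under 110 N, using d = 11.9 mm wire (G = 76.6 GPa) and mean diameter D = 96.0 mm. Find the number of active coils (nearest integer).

Required rate k = F/δ = 110/9.12 = 12.061 N/mm
N_a = Gd⁴/(8D³k) = (76.6×10³ × 11.9⁴)/(8 × 96.0³ × 12.061)
    = 1.53609e+09 / 8.53693e+07 = 17.99 → 18 coils

18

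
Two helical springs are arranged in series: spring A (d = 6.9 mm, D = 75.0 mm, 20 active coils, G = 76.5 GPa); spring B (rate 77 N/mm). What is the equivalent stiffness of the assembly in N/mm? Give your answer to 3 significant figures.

2.49 N/mm

k_A = Gd⁴/(8D³N_a) = (76.5×10³)(6.9⁴)/(8·75.0³·20) = 2.5689 N/mm
Series: 1/k_eq = 1/2.5689 + 1/77 = 0.40225; k_eq = 2.486 N/mm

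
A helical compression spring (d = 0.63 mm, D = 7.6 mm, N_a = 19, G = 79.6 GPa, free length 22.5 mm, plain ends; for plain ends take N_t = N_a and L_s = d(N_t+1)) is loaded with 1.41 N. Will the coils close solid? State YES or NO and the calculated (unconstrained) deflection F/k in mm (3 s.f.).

k = Gd⁴/(8D³N_a) = (79.6×10³)(0.63⁴)/(8·7.6³·19) = 0.18793 N/mm
N_t = 19; L_s = 0.63·20 = 12.6 mm; δ_solid = L₀ − L_s = 22.5 − 12.6 = 9.9 mm
δ = F/k = 1.41/0.18793 = 7.5029 mm
δ < δ_solid → spring does not go solid

NO, δ = 7.50 mm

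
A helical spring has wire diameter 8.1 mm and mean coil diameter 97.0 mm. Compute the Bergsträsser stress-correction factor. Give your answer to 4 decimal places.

1.1114

C = D/d = 97.0/8.1 = 11.9753
K_B = (4C+2)/(4C−3) = 49.901/44.901 = 1.1114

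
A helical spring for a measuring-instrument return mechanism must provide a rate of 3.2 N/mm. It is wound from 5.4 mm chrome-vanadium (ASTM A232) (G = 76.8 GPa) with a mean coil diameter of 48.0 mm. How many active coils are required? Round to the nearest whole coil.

N_a = Gd⁴/(8D³k) = (76.8×10³ × 5.4⁴)/(8 × 48.0³ × 3.2)
    = 6.53035e+07 / 2.83116e+06 = 23.07 → 23 coils

23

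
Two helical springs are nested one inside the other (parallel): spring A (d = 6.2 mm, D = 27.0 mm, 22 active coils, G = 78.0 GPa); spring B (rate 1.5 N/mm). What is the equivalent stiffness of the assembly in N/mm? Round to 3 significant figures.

k_A = Gd⁴/(8D³N_a) = (78.0×10³)(6.2⁴)/(8·27.0³·22) = 33.27 N/mm
Parallel: k_eq = 33.27 + 1.5 = 34.77 N/mm

34.8 N/mm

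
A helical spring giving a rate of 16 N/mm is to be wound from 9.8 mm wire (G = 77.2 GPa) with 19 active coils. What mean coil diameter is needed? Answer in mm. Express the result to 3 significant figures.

66.4 mm

D = (Gd⁴/(8N_a·k))^(1/3) = (77.2×10³·9.8⁴/(8·19·16))^(1/3)
  = (292791)^(1/3) = 66.4027 mm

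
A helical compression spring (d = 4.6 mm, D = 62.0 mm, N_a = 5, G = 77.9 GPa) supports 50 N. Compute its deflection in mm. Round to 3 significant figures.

k = Gd⁴/(8D³N_a) = (77.9×10³)(4.6⁴)/(8·62.0³·5) = 3.6588 N/mm
δ = F/k = 50 / 3.6588 = 13.666 mm

13.7 mm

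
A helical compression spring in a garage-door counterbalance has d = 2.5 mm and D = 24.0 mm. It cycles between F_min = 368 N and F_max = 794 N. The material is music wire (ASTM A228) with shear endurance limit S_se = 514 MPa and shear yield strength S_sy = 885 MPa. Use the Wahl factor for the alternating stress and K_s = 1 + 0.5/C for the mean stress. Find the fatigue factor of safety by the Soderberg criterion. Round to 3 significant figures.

0.219

C = D/d = 24.0/2.5 = 9.6000; K_W = (4C−1)/(4C−4)+0.615/C = 1.1513; K_s = 1+0.5/C = 1.0521
F_a = (F_max−F_min)/2 = 213 N; F_m = (F_max+F_min)/2 = 581 N
τ_a = K_W·8F_aD/(πd³) = 1.1513 × 833.13 = 959.16 MPa
τ_m = K_s·8F_mD/(πd³) = 1.0521 × 2272.5 = 2390.9 MPa
Soderberg: 1/n_f = τ_a/S_se + τ_m/S_sy = 959.16/514 + 2390.9/885 = 1.86606 + 2.70156 = 4.5676
n_f = 1/4.5676 = 0.2189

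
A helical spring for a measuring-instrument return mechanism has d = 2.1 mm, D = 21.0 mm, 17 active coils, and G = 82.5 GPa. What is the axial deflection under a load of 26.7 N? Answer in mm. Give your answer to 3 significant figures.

21.0 mm

k = Gd⁴/(8D³N_a) = (82.5×10³)(2.1⁴)/(8·21.0³·17) = 1.2739 N/mm
δ = F/k = 26.7 / 1.2739 = 20.959 mm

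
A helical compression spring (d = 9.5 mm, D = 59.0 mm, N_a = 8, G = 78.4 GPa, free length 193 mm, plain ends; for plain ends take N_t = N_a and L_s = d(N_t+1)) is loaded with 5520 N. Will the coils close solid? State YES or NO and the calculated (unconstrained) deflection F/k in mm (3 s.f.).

YES, δ = 114 mm

k = Gd⁴/(8D³N_a) = (78.4×10³)(9.5⁴)/(8·59.0³·8) = 48.582 N/mm
N_t = 8; L_s = 9.5·9 = 85.5 mm; δ_solid = L₀ − L_s = 193 − 85.5 = 107.5 mm
δ = F/k = 5520/48.582 = 113.62 mm
δ ≥ δ_solid → spring goes solid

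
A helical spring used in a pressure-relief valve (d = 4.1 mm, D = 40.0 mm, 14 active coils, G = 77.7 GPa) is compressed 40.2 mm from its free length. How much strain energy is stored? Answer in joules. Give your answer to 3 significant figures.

k = Gd⁴/(8D³N_a) = (77.7×10³)(4.1⁴)/(8·40.0³·14) = 3.0631 N/mm
U = ½kδ² = 0.5 × 3.0631 × 40.2² = 2475 N·mm = 2.475 J

2.48 J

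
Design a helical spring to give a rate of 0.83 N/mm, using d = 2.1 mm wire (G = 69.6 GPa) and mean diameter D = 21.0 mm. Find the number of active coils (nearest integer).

22

N_a = Gd⁴/(8D³k) = (69.6×10³ × 2.1⁴)/(8 × 21.0³ × 0.83)
    = 1.35359e+06 / 61493 = 22.01 → 22 coils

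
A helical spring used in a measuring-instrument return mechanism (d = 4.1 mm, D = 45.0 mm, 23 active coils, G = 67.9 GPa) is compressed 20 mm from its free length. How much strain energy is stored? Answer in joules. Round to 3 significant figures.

0.229 J

k = Gd⁴/(8D³N_a) = (67.9×10³)(4.1⁴)/(8·45.0³·23) = 1.1443 N/mm
U = ½kδ² = 0.5 × 1.1443 × 20² = 228.87 N·mm = 0.22887 J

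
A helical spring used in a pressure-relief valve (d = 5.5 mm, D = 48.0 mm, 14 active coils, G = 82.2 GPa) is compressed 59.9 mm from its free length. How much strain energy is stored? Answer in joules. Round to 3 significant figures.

10.9 J

k = Gd⁴/(8D³N_a) = (82.2×10³)(5.5⁴)/(8·48.0³·14) = 6.0727 N/mm
U = ½kδ² = 0.5 × 6.0727 × 59.9² = 10894 N·mm = 10.894 J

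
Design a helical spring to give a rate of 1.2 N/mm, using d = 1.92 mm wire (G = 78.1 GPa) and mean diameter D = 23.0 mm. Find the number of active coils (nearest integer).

9

N_a = Gd⁴/(8D³k) = (78.1×10³ × 1.92⁴)/(8 × 23.0³ × 1.2)
    = 1.06134e+06 / 116803 = 9.087 → 9 coils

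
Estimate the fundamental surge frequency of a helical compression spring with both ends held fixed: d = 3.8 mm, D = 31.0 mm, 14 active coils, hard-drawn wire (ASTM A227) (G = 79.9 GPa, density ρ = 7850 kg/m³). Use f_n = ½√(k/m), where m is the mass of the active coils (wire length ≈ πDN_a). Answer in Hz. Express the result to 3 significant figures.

k = Gd⁴/(8D³N_a) = (79.9×10³)(3.8⁴)/(8·31.0³·14) = 4.9932 N/mm = 4993.2 N/m
Wire length L = πDN_a = π·31.0·14 = 1363.5 mm
m = ρ·(πd²/4)·L = 7850 × 11.341×10⁻⁶ m² × 1.3635 m = 0.12139 kg
f_n = ½√(k/m) = 0.5·√(4993.2/0.12139) = 0.5·√(41135) = 101.41 Hz

101 Hz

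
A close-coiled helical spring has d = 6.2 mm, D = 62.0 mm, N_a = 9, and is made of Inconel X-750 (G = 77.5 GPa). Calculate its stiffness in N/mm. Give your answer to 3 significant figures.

6.67 N/mm

k = Gd⁴/(8D³N_a) = (77.5×10³ × 6.2⁴) / (8 × 62.0³ × 9)
  = 1.14517e+08 / 1.71596e+07 = 6.6736 N/mm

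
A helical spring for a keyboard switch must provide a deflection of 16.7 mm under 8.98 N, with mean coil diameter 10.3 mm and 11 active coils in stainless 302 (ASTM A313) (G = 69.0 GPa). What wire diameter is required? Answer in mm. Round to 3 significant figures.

Required rate k = F/δ = 8.98/16.7 = 0.53772 N/mm
d = (8D³N_a·k / G)^(1/4) = (8·10.3³·11·0.53772 / (69.0×10³))^0.25
  = (0.74939)^0.25 = 0.9304 mm

0.930 mm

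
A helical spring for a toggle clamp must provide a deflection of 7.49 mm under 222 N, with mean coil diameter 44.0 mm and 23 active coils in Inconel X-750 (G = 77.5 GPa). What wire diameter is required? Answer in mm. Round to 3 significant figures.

8.80 mm

Required rate k = F/δ = 222/7.49 = 29.64 N/mm
d = (8D³N_a·k / G)^(1/4) = (8·44.0³·23·29.64 / (77.5×10³))^0.25
  = (5994.4)^0.25 = 8.7991 mm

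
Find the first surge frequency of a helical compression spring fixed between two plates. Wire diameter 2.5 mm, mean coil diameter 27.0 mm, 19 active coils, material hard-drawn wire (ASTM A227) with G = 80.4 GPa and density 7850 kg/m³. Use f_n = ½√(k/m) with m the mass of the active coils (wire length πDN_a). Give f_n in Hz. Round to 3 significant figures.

65.0 Hz

k = Gd⁴/(8D³N_a) = (80.4×10³)(2.5⁴)/(8·27.0³·19) = 1.0497 N/mm = 1049.7 N/m
Wire length L = πDN_a = π·27.0·19 = 1611.6 mm
m = ρ·(πd²/4)·L = 7850 × 4.9087×10⁻⁶ m² × 1.6116 m = 0.062102 kg
f_n = ½√(k/m) = 0.5·√(1049.7/0.062102) = 0.5·√(16903) = 65.007 Hz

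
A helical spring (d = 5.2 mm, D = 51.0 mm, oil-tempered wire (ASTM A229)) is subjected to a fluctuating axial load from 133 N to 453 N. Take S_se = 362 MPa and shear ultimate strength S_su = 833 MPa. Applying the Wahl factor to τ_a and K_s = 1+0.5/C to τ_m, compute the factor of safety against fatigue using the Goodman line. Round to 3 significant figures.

C = D/d = 51.0/5.2 = 9.8077; K_W = (4C−1)/(4C−4)+0.615/C = 1.1479; K_s = 1+0.5/C = 1.0510
F_a = (F_max−F_min)/2 = 160 N; F_m = (F_max+F_min)/2 = 293 N
τ_a = K_W·8F_aD/(πd³) = 1.1479 × 147.78 = 169.63 MPa
τ_m = K_s·8F_mD/(πd³) = 1.0510 × 270.62 = 284.42 MPa
Goodman: 1/n_f = τ_a/S_se + τ_m/S_su = 169.63/362 + 284.42/833 = 0.46860 + 0.34144 = 0.81004
n_f = 1/0.81004 = 1.235

1.23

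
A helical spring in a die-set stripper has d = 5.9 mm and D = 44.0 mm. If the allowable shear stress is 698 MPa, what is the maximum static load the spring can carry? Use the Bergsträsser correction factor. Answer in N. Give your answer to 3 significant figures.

1080 N

C = D/d = 44.0/5.9 = 7.4576
K_B = (4C+2)/(4C−3) = 31.831/26.831 = 1.1864
τ_max = K·8FD/(πd³) → F_max = τ_allow·πd³/(8DK)
F_max = 698·π·5.9³/(8·44.0·1.1864) = 4.5036e+05/417.6 = 1078.5 N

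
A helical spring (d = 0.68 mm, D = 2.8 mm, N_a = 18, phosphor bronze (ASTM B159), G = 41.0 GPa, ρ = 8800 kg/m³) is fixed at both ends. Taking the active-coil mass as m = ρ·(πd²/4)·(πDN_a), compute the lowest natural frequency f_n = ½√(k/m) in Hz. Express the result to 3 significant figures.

k = Gd⁴/(8D³N_a) = (41.0×10³)(0.68⁴)/(8·2.8³·18) = 2.7732 N/mm = 2773.2 N/m
Wire length L = πDN_a = π·2.8·18 = 158.34 mm
m = ρ·(πd²/4)·L = 8800 × 0.36317×10⁻⁶ m² × 0.15834 m = 0.00050602 kg
f_n = ½√(k/m) = 0.5·√(2773.2/0.00050602) = 0.5·√(5.4804e+06) = 1170.5 Hz

1170 Hz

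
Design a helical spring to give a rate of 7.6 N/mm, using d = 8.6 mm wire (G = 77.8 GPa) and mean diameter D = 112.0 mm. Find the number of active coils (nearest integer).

N_a = Gd⁴/(8D³k) = (77.8×10³ × 8.6⁴)/(8 × 112.0³ × 7.6)
    = 4.25572e+08 / 8.54196e+07 = 4.982 → 5 coils

5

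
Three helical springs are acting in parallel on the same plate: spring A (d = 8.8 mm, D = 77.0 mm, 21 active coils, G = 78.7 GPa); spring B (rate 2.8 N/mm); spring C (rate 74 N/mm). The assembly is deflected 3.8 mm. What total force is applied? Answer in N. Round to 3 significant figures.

315 N

k_A = Gd⁴/(8D³N_a) = (78.7×10³)(8.8⁴)/(8·77.0³·21) = 6.1535 N/mm
Parallel: k_eq = 6.1535 + 2.8 + 74 = 82.954 N/mm
F = k_eq·δ = 82.954·3.8 = 315.22 N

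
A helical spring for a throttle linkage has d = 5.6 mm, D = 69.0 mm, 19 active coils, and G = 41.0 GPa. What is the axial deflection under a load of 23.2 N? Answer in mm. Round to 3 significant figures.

28.7 mm

k = Gd⁴/(8D³N_a) = (41.0×10³)(5.6⁴)/(8·69.0³·19) = 0.8075 N/mm
δ = F/k = 23.2 / 0.8075 = 28.73 mm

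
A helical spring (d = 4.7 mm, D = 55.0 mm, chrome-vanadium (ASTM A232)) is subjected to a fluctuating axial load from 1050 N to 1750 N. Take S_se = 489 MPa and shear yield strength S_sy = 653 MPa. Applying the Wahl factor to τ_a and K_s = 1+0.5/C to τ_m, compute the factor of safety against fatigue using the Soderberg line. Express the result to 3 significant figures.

C = D/d = 55.0/4.7 = 11.7021; K_W = (4C−1)/(4C−4)+0.615/C = 1.1226; K_s = 1+0.5/C = 1.0427
F_a = (F_max−F_min)/2 = 350 N; F_m = (F_max+F_min)/2 = 1400 N
τ_a = K_W·8F_aD/(πd³) = 1.1226 × 472.15 = 530.05 MPa
τ_m = K_s·8F_mD/(πd³) = 1.0427 × 1888.6 = 1969.3 MPa
Soderberg: 1/n_f = τ_a/S_se + τ_m/S_sy = 530.05/489 + 1969.3/653 = 1.08394 + 3.01575 = 4.0997
n_f = 1/4.0997 = 0.2439

0.244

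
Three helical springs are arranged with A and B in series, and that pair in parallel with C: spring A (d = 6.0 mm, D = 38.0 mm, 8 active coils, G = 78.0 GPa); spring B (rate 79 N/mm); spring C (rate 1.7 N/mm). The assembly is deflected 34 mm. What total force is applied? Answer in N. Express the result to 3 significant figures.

775 N

k_A = Gd⁴/(8D³N_a) = (78.0×10³)(6.0⁴)/(8·38.0³·8) = 28.785 N/mm
Springs A,B series: k_AB = 1/(1/28.785+1/79) = 21.098 N/mm; parallel with C: k_eq = 21.098+1.7 = 22.798 N/mm
F = k_eq·δ = 22.798·34 = 775.12 N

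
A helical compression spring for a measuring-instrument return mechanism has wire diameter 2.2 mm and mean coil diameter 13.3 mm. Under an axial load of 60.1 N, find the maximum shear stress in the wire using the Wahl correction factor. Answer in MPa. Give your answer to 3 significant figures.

239 MPa

Spring index C = D/d = 13.3/2.2 = 6.0455
K_W = (4C−1)/(4C−4) + 0.615/C = 23.182/20.182 + 0.1017 = 1.2504
τ₀ = 8FD/(πd³) = 8·60.1·13.3/(π·2.2³) = 6394.64/33.452 = 191.16 MPa
τ_max = K·τ₀ = 1.2504 × 191.16 = 239.02 MPa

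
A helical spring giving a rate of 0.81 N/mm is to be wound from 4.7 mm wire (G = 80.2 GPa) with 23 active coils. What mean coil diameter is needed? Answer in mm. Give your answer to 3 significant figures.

D = (Gd⁴/(8N_a·k))^(1/3) = (80.2×10³·4.7⁴/(8·23·0.81))^(1/3)
  = (262581)^(1/3) = 64.0355 mm

64.0 mm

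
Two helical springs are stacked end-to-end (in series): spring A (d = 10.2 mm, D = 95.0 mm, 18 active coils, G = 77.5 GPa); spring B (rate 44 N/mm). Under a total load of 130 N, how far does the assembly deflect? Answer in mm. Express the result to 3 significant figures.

k_A = Gd⁴/(8D³N_a) = (77.5×10³)(10.2⁴)/(8·95.0³·18) = 6.7947 N/mm
Series: 1/k_eq = 1/6.7947 + 1/44 = 0.1699; k_eq = 5.8858 N/mm
δ = F/k_eq = 130/5.8858 = 22.087 mm

22.1 mm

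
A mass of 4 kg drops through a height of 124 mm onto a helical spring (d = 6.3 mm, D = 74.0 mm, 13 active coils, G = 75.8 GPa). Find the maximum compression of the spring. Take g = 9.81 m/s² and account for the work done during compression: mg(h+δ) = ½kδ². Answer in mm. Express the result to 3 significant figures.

k = Gd⁴/(8D³N_a) = (75.8×10³)(6.3⁴)/(8·74.0³·13) = 2.8334 N/mm
W = mg = 4 × 9.81 = 39.24 N
½kδ² − Wδ − Wh = 0 → δ = (W + √(W² + 2kWh))/k
δ = (39.24 + √(1539.8 + 27573))/2.8334 = (39.24 + 170.62)/2.8334 = 74.069 mm

74.1 mm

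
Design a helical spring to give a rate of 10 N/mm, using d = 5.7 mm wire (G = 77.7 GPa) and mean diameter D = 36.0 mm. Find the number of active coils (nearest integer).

22

N_a = Gd⁴/(8D³k) = (77.7×10³ × 5.7⁴)/(8 × 36.0³ × 10)
    = 8.20201e+07 / 3.73248e+06 = 21.97 → 22 coils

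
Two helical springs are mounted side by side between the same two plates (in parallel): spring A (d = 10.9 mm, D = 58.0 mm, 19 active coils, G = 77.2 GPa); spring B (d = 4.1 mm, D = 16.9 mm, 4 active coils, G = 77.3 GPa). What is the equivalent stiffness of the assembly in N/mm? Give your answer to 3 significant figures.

178 N/mm

k_A = Gd⁴/(8D³N_a) = (77.2×10³)(10.9⁴)/(8·58.0³·19) = 36.745 N/mm
k_B = Gd⁴/(8D³N_a) = (77.3×10³)(4.1⁴)/(8·16.9³·4) = 141.42 N/mm
Parallel: k_eq = 36.745 + 141.42 = 178.16 N/mm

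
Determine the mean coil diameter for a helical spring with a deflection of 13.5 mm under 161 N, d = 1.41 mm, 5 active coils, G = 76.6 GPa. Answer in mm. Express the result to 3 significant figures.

8.59 mm

Required rate k = F/δ = 161/13.5 = 11.926 N/mm
D = (Gd⁴/(8N_a·k))^(1/3) = (76.6×10³·1.41⁴/(8·5·11.926))^(1/3)
  = (634.678)^(1/3) = 8.5938 mm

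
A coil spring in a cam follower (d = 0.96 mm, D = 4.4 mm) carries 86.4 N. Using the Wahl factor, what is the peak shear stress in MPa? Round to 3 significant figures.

1470 MPa

Spring index C = D/d = 4.4/0.96 = 4.5833
K_W = (4C−1)/(4C−4) + 0.615/C = 17.333/14.333 + 0.1342 = 1.3435
τ₀ = 8FD/(πd³) = 8·86.4·4.4/(π·0.96³) = 3041.28/2.7795 = 1094.2 MPa
τ_max = K·τ₀ = 1.3435 × 1094.2 = 1470 MPa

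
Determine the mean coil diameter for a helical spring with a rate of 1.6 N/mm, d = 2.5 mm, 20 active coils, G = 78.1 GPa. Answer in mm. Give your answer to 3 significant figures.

22.8 mm

D = (Gd⁴/(8N_a·k))^(1/3) = (78.1×10³·2.5⁴/(8·20·1.6))^(1/3)
  = (11917.1)^(1/3) = 22.8415 mm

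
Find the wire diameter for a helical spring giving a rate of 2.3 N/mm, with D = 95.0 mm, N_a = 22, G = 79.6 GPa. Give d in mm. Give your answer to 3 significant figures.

8.13 mm

d = (8D³N_a·k / G)^(1/4) = (8·95.0³·22·2.3 / (79.6×10³))^0.25
  = (4360.1)^0.25 = 8.1260 mm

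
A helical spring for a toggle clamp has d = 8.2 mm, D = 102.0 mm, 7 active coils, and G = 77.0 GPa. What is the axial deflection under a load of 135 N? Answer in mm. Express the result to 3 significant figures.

23.0 mm

k = Gd⁴/(8D³N_a) = (77.0×10³)(8.2⁴)/(8·102.0³·7) = 5.8581 N/mm
δ = F/k = 135 / 5.8581 = 23.045 mm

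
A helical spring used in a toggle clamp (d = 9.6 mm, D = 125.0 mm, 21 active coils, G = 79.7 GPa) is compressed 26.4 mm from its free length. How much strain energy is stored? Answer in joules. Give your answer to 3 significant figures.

0.719 J

k = Gd⁴/(8D³N_a) = (79.7×10³)(9.6⁴)/(8·125.0³·21) = 2.063 N/mm
U = ½kδ² = 0.5 × 2.063 × 26.4² = 718.92 N·mm = 0.71892 J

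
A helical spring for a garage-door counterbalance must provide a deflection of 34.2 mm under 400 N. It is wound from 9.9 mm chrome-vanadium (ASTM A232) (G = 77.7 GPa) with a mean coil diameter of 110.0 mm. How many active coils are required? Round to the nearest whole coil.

Required rate k = F/δ = 400/34.2 = 11.696 N/mm
N_a = Gd⁴/(8D³k) = (77.7×10³ × 9.9⁴)/(8 × 110.0³ × 11.696)
    = 7.46383e+08 / 1.24538e+08 = 5.993 → 6 coils

6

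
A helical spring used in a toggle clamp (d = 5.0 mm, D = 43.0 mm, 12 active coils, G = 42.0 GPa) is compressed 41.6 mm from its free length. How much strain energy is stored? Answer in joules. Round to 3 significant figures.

k = Gd⁴/(8D³N_a) = (42.0×10³)(5.0⁴)/(8·43.0³·12) = 3.4392 N/mm
U = ½kδ² = 0.5 × 3.4392 × 41.6² = 2975.8 N·mm = 2.9758 J

2.98 J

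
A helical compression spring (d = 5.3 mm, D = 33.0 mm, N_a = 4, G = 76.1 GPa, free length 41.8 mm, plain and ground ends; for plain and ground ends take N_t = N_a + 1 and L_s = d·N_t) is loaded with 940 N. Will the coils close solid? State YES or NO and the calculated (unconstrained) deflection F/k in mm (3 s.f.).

k = Gd⁴/(8D³N_a) = (76.1×10³)(5.3⁴)/(8·33.0³·4) = 52.215 N/mm
N_t = 5; L_s = 5.3·5 = 26.5 mm; δ_solid = L₀ − L_s = 41.8 − 26.5 = 15.3 mm
δ = F/k = 940/52.215 = 18.002 mm
δ ≥ δ_solid → spring goes solid

YES, δ = 18.0 mm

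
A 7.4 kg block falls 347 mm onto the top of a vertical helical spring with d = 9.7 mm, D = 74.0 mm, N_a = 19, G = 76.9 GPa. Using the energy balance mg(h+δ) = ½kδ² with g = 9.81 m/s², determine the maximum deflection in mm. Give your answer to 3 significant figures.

k = Gd⁴/(8D³N_a) = (76.9×10³)(9.7⁴)/(8·74.0³·19) = 11.053 N/mm
W = mg = 7.4 × 9.81 = 72.594 N
½kδ² − Wδ − Wh = 0 → δ = (W + √(W² + 2kWh))/k
δ = (72.594 + √(5269.9 + 556846))/11.053 = (72.594 + 749.74)/11.053 = 74.4 mm

74.4 mm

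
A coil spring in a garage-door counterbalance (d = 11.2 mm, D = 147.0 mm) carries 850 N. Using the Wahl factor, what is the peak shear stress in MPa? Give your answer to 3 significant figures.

251 MPa

Spring index C = D/d = 147.0/11.2 = 13.1250
K_W = (4C−1)/(4C−4) + 0.615/C = 51.500/48.500 + 0.0469 = 1.1087
τ₀ = 8FD/(πd³) = 8·850·147.0/(π·11.2³) = 999600/4413.7 = 226.48 MPa
τ_max = K·τ₀ = 1.1087 × 226.48 = 251.1 MPa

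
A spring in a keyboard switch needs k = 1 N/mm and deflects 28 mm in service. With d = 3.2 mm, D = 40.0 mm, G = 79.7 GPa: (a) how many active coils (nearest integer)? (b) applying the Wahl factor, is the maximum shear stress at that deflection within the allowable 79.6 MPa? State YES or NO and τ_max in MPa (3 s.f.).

(a) 16 coils; (b) NO, τ_max = 99.0 MPa

N_a = Gd⁴/(8D³k) = (79.7×10³)(3.2⁴)/(8·40.0³·1) = 16.32 → N_a = 16
Actual rate k = Gd⁴/(8D³·16) = 1.0202 N/mm
Working load F = kδ = 1.0202·28 = 28.564 N
C = 40.0/3.2 = 12.5000; K_W = (4C−1)/(4C−4)+0.615/C = 1.1144
τ_max = K_W·8FD/(πd³) = 1.1144·88.793 = 98.952 MPa
τ_max > 79.6 MPa → exceeds allowable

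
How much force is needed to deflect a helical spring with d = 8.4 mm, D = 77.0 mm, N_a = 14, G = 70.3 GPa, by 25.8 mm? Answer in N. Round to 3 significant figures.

177 N

k = Gd⁴/(8D³N_a) = (70.3×10³)(8.4⁴)/(8·77.0³·14) = 6.8451 N/mm
F = k·δ = 6.8451 × 25.8 = 176.6 N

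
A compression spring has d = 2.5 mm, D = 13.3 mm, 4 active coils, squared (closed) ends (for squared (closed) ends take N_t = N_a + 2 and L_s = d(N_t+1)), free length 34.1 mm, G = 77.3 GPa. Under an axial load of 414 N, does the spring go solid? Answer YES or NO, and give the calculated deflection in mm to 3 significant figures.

NO, δ = 10.3 mm

k = Gd⁴/(8D³N_a) = (77.3×10³)(2.5⁴)/(8·13.3³·4) = 40.108 N/mm
N_t = 6; L_s = 2.5·7 = 17.5 mm; δ_solid = L₀ − L_s = 34.1 − 17.5 = 16.6 mm
δ = F/k = 414/40.108 = 10.322 mm
δ < δ_solid → spring does not go solid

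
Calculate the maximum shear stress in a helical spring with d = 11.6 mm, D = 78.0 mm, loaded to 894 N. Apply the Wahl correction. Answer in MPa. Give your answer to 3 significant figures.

139 MPa

Spring index C = D/d = 78.0/11.6 = 6.7241
K_W = (4C−1)/(4C−4) + 0.615/C = 25.897/22.897 + 0.0915 = 1.2225
τ₀ = 8FD/(πd³) = 8·894·78.0/(π·11.6³) = 557856/4903.7 = 113.76 MPa
τ_max = K·τ₀ = 1.2225 × 113.76 = 139.07 MPa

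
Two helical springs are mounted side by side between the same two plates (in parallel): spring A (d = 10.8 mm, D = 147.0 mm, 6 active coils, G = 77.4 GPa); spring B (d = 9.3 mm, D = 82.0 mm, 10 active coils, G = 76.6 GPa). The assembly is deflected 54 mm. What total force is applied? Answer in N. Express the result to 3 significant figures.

1070 N

k_A = Gd⁴/(8D³N_a) = (77.4×10³)(10.8⁴)/(8·147.0³·6) = 6.9063 N/mm
k_B = Gd⁴/(8D³N_a) = (76.6×10³)(9.3⁴)/(8·82.0³·10) = 12.991 N/mm
Parallel: k_eq = 6.9063 + 12.991 = 19.897 N/mm
F = k_eq·δ = 19.897·54 = 1074.4 N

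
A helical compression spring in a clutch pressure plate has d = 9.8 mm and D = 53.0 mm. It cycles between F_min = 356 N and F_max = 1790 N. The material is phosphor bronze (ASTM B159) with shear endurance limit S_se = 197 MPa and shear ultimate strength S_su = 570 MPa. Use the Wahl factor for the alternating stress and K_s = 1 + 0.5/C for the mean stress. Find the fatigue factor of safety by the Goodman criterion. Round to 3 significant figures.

1.04

C = D/d = 53.0/9.8 = 5.4082; K_W = (4C−1)/(4C−4)+0.615/C = 1.2839; K_s = 1+0.5/C = 1.0925
F_a = (F_max−F_min)/2 = 717 N; F_m = (F_max+F_min)/2 = 1073 N
τ_a = K_W·8F_aD/(πd³) = 1.2839 × 102.82 = 132 MPa
τ_m = K_s·8F_mD/(πd³) = 1.0925 × 153.86 = 168.09 MPa
Goodman: 1/n_f = τ_a/S_se + τ_m/S_su = 132/197 + 168.09/570 = 0.67005 + 0.29489 = 0.96494
n_f = 1/0.96494 = 1.036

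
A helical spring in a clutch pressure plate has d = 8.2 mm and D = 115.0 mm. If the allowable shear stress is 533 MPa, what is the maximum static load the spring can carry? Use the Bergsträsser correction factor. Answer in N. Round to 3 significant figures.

917 N

C = D/d = 115.0/8.2 = 14.0244
K_B = (4C+2)/(4C−3) = 58.098/53.098 = 1.0942
τ_max = K·8FD/(πd³) → F_max = τ_allow·πd³/(8DK)
F_max = 533·π·8.2³/(8·115.0·1.0942) = 9.2325e+05/1006.6 = 917.17 N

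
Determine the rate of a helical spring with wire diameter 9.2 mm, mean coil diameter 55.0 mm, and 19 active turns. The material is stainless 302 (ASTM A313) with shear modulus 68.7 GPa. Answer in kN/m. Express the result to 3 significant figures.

k = Gd⁴/(8D³N_a) = (68.7×10³ × 9.2⁴) / (8 × 55.0³ × 19)
  = 4.92162e+08 / 2.5289e+07 = 19.462 N/mm

19.5 kN/m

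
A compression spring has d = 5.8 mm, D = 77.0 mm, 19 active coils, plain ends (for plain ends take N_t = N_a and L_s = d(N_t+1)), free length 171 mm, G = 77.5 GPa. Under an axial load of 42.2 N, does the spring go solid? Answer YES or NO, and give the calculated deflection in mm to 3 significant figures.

NO, δ = 33.4 mm

k = Gd⁴/(8D³N_a) = (77.5×10³)(5.8⁴)/(8·77.0³·19) = 1.2639 N/mm
N_t = 19; L_s = 5.8·20 = 116 mm; δ_solid = L₀ − L_s = 171 − 116 = 55 mm
δ = F/k = 42.2/1.2639 = 33.39 mm
δ < δ_solid → spring does not go solid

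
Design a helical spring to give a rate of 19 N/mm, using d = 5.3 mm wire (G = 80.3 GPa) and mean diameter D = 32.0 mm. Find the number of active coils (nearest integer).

13

N_a = Gd⁴/(8D³k) = (80.3×10³ × 5.3⁴)/(8 × 32.0³ × 19)
    = 6.33606e+07 / 4.98074e+06 = 12.72 → 13 coils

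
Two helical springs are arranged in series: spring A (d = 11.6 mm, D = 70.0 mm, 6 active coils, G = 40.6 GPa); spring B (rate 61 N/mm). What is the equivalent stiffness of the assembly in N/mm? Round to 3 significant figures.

25.8 N/mm

k_A = Gd⁴/(8D³N_a) = (40.6×10³)(11.6⁴)/(8·70.0³·6) = 44.65 N/mm
Series: 1/k_eq = 1/44.65 + 1/61 = 0.03879; k_eq = 25.78 N/mm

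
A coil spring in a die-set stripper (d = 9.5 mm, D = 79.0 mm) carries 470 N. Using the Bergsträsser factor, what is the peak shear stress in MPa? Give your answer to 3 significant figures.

128 MPa

Spring index C = D/d = 79.0/9.5 = 8.3158
K_B = (4C+2)/(4C−3) = 35.263/30.263 = 1.1652
τ₀ = 8FD/(πd³) = 8·470·79.0/(π·9.5³) = 297040/2693.5 = 110.28 MPa
τ_max = K·τ₀ = 1.1652 × 110.28 = 128.5 MPa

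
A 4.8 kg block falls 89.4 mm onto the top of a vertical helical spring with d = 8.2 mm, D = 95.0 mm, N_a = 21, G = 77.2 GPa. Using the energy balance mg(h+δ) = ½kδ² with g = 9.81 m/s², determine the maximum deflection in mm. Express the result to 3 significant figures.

81.5 mm

k = Gd⁴/(8D³N_a) = (77.2×10³)(8.2⁴)/(8·95.0³·21) = 2.4232 N/mm
W = mg = 4.8 × 9.81 = 47.088 N
½kδ² − Wδ − Wh = 0 → δ = (W + √(W² + 2kWh))/k
δ = (47.088 + √(2217.3 + 20401.9))/2.4232 = (47.088 + 150.4)/2.4232 = 81.497 mm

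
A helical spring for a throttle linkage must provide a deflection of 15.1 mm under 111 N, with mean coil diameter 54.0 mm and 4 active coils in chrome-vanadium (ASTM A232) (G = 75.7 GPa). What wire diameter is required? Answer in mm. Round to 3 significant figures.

Required rate k = F/δ = 111/15.1 = 7.351 N/mm
d = (8D³N_a·k / G)^(1/4) = (8·54.0³·4·7.351 / (75.7×10³))^0.25
  = (489.31)^0.25 = 4.7032 mm

4.70 mm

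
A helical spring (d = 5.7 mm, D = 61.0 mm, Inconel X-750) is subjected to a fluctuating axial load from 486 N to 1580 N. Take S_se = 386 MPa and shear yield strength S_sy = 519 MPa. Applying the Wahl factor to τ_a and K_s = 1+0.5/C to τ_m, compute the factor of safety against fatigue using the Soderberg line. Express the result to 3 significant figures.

0.323

C = D/d = 61.0/5.7 = 10.7018; K_W = (4C−1)/(4C−4)+0.615/C = 1.1348; K_s = 1+0.5/C = 1.0467
F_a = (F_max−F_min)/2 = 547 N; F_m = (F_max+F_min)/2 = 1033 N
τ_a = K_W·8F_aD/(πd³) = 1.1348 × 458.81 = 520.64 MPa
τ_m = K_s·8F_mD/(πd³) = 1.0467 × 866.45 = 906.94 MPa
Soderberg: 1/n_f = τ_a/S_se + τ_m/S_sy = 520.64/386 + 906.94/519 = 1.34882 + 1.74747 = 3.0963
n_f = 1/3.0963 = 0.323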